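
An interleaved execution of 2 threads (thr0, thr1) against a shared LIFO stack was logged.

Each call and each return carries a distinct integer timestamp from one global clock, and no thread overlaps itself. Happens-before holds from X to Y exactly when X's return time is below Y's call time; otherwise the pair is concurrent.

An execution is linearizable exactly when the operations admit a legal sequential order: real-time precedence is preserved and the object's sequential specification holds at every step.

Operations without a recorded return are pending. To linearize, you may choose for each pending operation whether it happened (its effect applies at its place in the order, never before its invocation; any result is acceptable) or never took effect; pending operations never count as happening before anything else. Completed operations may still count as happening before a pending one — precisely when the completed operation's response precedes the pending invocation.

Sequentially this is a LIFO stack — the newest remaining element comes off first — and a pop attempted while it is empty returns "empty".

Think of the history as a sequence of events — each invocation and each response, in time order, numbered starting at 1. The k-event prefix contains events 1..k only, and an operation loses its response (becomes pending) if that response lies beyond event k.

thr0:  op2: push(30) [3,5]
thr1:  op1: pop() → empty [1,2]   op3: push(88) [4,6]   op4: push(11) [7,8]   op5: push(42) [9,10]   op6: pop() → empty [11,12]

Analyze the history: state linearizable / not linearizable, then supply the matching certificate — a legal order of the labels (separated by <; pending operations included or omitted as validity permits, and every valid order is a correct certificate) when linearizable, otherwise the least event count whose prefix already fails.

not linearizable — minimal violating prefix: 12 events

events 1..11 are fine; event 12 — the response of op6 at time 12 — makes the prefix non-linearizable
no legal order exists: 2 real-time-consistent candidates over 6 completed LIFO stack operations, all rejected
e.g. op1, op2, op3, op4, op5, op6: illegal at step 6, since op6 pop() → empty cannot apply there
e.g. op1, op3, op2, op4, op5, op6: illegal at step 6, since op6 pop() → empty cannot apply there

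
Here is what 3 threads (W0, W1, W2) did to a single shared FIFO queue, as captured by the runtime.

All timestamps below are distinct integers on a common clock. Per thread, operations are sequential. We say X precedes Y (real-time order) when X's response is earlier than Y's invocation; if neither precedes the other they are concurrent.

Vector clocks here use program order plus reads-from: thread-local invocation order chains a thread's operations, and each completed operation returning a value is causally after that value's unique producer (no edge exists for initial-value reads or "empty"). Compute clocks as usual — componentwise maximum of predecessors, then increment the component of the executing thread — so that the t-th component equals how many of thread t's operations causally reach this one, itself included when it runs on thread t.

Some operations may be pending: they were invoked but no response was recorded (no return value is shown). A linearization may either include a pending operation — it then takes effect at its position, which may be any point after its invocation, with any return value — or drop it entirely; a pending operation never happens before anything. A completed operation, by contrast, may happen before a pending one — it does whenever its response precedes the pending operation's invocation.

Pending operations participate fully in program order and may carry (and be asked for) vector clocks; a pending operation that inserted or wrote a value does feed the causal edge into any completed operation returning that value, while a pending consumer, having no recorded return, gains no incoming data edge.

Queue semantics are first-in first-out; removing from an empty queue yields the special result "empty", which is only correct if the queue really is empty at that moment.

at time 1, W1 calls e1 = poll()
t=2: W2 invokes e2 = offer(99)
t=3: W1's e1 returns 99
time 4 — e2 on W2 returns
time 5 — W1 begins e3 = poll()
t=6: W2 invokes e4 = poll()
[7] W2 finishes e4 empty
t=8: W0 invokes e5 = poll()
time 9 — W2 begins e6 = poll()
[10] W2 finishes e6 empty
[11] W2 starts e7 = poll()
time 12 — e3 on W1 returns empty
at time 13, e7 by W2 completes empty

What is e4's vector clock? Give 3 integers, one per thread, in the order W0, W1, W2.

e2, invoked 2, has no incoming edges; only W2's bump applies → (0, 0, 1)
e5, invoked 8, has no incoming edges; only W0's bump applies → (1, 0, 0)
merge at e4 (invoked 6): VC(e2)=(0, 0, 1), own-thread bump on W2 → (0, 0, 2)
merge at e1 (invoked 1): VC(e2)=(0, 0, 1), own-thread bump on W1 → (0, 1, 1)
merge at e6 (invoked 9): VC(e4)=(0, 0, 2), own-thread bump on W2 → (0, 0, 3)
merge at e3 (invoked 5): VC(e1)=(0, 1, 1), own-thread bump on W1 → (0, 2, 1)
merge at e7 (invoked 11): VC(e6)=(0, 0, 3), own-thread bump on W2 → (0, 0, 4)
target: VC(e4) = (0, 0, 2)

(0, 0, 2)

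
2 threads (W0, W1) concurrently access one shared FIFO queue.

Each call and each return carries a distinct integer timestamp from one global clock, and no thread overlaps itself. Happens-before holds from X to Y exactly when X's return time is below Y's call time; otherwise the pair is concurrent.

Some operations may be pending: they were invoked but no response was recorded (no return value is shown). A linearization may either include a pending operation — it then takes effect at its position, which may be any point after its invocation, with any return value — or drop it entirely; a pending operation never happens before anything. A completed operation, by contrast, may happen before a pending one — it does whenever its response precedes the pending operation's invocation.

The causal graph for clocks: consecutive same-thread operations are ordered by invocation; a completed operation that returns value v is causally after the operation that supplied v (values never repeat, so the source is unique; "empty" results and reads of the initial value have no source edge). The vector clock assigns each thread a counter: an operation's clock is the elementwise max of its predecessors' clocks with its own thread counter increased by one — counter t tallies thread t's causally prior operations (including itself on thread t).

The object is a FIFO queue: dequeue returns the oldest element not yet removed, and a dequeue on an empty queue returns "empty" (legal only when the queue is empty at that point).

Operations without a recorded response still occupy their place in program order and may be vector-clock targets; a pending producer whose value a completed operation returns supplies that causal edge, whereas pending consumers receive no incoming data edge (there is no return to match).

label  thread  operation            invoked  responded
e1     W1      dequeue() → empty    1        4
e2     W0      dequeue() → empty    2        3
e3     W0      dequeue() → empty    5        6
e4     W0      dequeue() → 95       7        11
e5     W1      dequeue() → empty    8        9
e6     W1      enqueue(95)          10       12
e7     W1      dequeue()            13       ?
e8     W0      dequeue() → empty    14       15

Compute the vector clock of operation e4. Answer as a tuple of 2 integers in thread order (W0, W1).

invoked at 1, e1 has no predecessors; its own W1 bump gives (0, 1)
invoked at 2, e2 has no predecessors; its own W0 bump gives (1, 0)
e5 (invocation 8): componentwise max over VC(e1)=(0, 1), +1 at W1, giving (0, 2)
e3 (invocation 5): componentwise max over VC(e2)=(1, 0), +1 at W0, giving (2, 0)
e6 (invocation 10): componentwise max over VC(e5)=(0, 2), +1 at W1, giving (0, 3)
e7 (invocation 13): componentwise max over VC(e6)=(0, 3), +1 at W1, giving (0, 4)
e4 (invocation 7): componentwise max over VC(e3)=(2, 0), VC(e6)=(0, 3), +1 at W0, giving (3, 3)
e8 (invocation 14): componentwise max over VC(e4)=(3, 3), +1 at W0, giving (4, 3)
target: VC(e4) = (3, 3)

(3, 3)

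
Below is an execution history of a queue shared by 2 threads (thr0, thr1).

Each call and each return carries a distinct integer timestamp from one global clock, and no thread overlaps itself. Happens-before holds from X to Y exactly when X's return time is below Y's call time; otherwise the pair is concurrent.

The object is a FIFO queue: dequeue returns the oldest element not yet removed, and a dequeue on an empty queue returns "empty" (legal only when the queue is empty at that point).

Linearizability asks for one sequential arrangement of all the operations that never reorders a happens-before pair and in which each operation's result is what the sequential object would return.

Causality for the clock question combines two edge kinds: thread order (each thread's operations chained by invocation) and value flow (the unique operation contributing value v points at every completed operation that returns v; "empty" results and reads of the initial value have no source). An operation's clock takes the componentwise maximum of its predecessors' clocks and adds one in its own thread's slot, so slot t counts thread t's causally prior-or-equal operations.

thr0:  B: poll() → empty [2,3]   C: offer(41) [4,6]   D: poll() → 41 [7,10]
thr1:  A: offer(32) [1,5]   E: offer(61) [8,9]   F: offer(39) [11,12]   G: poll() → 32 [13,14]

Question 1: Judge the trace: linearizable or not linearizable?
one valid linearization: B, C, A, D, E, F, G
1. B poll() → empty, leaving queue <>
2. C offer(41), leaving queue <41>
3. A offer(32), leaving queue <41,32>
4. D poll() → 41, leaving queue <32>
5. E offer(61), leaving queue <32,61>
6. F offer(39), leaving queue <32,61,39>
7. G poll() → 32, leaving queue <61,39>

linearizable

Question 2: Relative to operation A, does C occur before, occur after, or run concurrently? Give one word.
C spans [4,6], A spans [1,5]
the intervals overlap in both directions

concurrent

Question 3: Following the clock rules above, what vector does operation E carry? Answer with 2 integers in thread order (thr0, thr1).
invoked at 1, A has no predecessors; its own thr1 bump gives (0, 1)
invoked at 2, B has no predecessors; its own thr0 bump gives (1, 0)
from VC(A)=(0, 1), E (invoked 8) maxes components and bumps thr1 → (0, 2)
from VC(B)=(1, 0), C (invoked 4) maxes components and bumps thr0 → (2, 0)
from VC(E)=(0, 2), F (invoked 11) maxes components and bumps thr1 → (0, 3)
from VC(C)=(2, 0), D (invoked 7) maxes components and bumps thr0 → (3, 0)
from VC(A)=(0, 1), VC(F)=(0, 3), G (invoked 13) maxes components and bumps thr1 → (0, 4)
target: VC(E) = (0, 2)

(0, 2)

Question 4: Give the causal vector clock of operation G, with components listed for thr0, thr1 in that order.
no predecessors for A (invoked 1): thr1 increments from zero → (0, 1)
no predecessors for B (invoked 2): thr0 increments from zero → (1, 0)
E (invocation 8): componentwise max over VC(A)=(0, 1), +1 at thr1, giving (0, 2)
C (invocation 4): componentwise max over VC(B)=(1, 0), +1 at thr0, giving (2, 0)
F (invocation 11): componentwise max over VC(E)=(0, 2), +1 at thr1, giving (0, 3)
D (invocation 7): componentwise max over VC(C)=(2, 0), +1 at thr0, giving (3, 0)
G (invocation 13): componentwise max over VC(A)=(0, 1), VC(F)=(0, 3), +1 at thr1, giving (0, 4)
target: VC(G) = (0, 4)

(0, 4)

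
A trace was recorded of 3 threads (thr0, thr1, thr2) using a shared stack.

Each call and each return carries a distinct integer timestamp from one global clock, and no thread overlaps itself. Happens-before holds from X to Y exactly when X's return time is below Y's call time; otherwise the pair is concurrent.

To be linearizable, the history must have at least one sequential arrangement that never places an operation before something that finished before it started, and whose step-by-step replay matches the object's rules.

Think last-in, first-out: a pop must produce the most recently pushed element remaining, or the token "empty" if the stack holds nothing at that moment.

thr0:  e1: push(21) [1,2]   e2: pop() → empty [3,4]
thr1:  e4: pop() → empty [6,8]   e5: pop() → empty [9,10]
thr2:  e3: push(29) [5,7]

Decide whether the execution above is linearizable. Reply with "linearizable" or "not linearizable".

not linearizable

events 1..3 are fine; event 4 — the response of e2 at time 4 — makes the prefix non-linearizable
the sole real-time-consistent order of 2 completed operations fails the stack replay
one such order, e1, e2, breaks at step 2 where e2 pop() → empty is illegal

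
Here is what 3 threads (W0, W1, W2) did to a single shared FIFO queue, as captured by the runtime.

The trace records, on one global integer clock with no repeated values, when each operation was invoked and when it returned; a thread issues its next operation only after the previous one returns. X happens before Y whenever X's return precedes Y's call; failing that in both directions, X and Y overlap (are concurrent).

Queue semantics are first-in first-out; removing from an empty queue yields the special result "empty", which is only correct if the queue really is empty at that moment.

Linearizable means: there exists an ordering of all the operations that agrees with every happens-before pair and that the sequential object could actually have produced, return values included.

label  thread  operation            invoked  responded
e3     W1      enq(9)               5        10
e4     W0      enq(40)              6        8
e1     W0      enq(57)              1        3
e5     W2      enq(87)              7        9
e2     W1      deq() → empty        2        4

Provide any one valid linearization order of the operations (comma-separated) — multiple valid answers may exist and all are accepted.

e2, e1, e3, e4, e5

step 1: e2 deq() → empty — queue <>
step 2: e1 enq(57) — queue <57>
step 3: e3 enq(9) — queue <57,9>
step 4: e4 enq(40) — queue <57,9,40>
step 5: e5 enq(87) — queue <57,9,40,87>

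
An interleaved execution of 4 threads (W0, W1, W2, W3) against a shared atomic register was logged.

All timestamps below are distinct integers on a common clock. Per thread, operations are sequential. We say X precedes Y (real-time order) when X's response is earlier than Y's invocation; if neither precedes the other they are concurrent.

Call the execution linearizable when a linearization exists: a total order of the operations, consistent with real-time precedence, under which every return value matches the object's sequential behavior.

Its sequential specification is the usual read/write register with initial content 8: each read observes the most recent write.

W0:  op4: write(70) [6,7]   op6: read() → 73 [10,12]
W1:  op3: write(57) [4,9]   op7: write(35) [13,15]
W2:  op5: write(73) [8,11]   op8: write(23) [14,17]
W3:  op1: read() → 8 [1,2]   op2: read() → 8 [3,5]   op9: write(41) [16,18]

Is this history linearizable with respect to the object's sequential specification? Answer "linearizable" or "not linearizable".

witness order: op1, op2, op3, op4, op5, op6, op7, op8, op9
after step 1 (op1 read() → 8): value 8
after step 2 (op2 read() → 8): value 8
after step 3 (op3 write(57)): value 57
after step 4 (op4 write(70)): value 70
after step 5 (op5 write(73)): value 73
after step 6 (op6 read() → 73): value 73
after step 7 (op7 write(35)): value 35
after step 8 (op8 write(23)): value 23
after step 9 (op9 write(41)): value 41

linearizable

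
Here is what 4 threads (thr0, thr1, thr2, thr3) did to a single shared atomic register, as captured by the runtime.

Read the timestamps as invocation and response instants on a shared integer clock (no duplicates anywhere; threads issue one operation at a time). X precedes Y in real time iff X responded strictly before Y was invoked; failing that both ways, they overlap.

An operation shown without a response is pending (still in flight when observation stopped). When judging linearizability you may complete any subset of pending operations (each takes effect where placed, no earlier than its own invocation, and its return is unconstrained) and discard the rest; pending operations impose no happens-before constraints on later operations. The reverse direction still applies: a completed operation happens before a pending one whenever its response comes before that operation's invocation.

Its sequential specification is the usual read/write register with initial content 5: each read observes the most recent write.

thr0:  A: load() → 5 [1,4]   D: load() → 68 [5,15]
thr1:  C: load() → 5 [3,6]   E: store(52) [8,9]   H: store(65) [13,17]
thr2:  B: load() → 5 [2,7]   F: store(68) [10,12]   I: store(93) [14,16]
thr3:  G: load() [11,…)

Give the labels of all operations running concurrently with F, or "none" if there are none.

D, G

concurrent with F ([10,12]): every op whose interval crosses 10..12
A [1,4]: before
B [2,7]: before
C [3,6]: before
D [5,15]: concurrent
E [8,9]: before
G [11,…): concurrent
H [13,17]: after
I [14,16]: after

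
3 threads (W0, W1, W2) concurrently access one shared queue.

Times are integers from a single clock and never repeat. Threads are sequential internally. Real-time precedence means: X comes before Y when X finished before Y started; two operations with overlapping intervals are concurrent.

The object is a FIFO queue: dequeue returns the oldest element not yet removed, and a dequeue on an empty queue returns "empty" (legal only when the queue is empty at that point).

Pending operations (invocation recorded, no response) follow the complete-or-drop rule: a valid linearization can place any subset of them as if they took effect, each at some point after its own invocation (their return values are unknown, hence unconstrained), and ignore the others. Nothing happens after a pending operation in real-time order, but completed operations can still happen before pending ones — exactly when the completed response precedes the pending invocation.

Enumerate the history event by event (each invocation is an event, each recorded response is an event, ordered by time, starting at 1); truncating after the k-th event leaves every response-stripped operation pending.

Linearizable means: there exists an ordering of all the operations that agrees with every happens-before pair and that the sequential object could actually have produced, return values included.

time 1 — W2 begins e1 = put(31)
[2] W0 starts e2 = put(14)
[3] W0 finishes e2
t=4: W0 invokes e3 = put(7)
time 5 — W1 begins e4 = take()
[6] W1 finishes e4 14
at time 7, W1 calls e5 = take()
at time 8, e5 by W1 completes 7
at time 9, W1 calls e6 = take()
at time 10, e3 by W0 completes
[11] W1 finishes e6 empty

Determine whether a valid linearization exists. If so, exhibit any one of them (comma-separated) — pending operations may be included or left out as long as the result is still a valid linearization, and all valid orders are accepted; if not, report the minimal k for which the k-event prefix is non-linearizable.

step 1: e2 put(14) — queue <14>
step 2: e3 put(7) — queue <14,7>
step 3: e4 take() → 14 — queue <7>
step 4: e5 take() → 7 — queue <>
step 5: e6 take() → empty — queue <>

linearizable — witness: e2, e3, e4, e5, e6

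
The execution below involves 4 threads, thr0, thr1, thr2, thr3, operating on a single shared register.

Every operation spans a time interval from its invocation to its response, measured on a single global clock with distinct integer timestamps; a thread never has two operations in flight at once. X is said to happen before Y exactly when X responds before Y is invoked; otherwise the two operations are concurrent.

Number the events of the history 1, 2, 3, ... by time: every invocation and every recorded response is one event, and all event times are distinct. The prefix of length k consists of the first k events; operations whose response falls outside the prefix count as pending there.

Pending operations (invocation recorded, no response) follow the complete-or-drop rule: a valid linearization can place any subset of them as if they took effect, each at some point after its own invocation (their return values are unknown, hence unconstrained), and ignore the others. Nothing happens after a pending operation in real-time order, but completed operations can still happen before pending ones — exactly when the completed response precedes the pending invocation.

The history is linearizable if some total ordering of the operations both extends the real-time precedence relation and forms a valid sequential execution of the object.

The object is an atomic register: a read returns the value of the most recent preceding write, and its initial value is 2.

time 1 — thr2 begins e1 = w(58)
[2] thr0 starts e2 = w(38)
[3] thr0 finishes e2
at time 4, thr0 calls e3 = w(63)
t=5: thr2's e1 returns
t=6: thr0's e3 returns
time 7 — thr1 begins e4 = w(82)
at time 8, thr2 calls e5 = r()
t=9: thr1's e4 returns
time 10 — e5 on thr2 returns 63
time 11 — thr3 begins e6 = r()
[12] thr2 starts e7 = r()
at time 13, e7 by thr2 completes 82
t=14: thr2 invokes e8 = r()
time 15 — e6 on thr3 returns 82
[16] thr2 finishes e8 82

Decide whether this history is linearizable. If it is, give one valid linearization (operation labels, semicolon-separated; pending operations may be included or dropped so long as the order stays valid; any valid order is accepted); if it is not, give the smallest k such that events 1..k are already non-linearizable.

after step 1 (e1 w(58)): value 58
after step 2 (e2 w(38)): value 38
after step 3 (e3 w(63)): value 63
after step 4 (e5 r() → 63): value 63
after step 5 (e4 w(82)): value 82
after step 6 (e6 r() → 82): value 82
after step 7 (e7 r() → 82): value 82
after step 8 (e8 r() → 82): value 82

linearizable — witness: e1; e2; e3; e5; e4; e6; e7; e8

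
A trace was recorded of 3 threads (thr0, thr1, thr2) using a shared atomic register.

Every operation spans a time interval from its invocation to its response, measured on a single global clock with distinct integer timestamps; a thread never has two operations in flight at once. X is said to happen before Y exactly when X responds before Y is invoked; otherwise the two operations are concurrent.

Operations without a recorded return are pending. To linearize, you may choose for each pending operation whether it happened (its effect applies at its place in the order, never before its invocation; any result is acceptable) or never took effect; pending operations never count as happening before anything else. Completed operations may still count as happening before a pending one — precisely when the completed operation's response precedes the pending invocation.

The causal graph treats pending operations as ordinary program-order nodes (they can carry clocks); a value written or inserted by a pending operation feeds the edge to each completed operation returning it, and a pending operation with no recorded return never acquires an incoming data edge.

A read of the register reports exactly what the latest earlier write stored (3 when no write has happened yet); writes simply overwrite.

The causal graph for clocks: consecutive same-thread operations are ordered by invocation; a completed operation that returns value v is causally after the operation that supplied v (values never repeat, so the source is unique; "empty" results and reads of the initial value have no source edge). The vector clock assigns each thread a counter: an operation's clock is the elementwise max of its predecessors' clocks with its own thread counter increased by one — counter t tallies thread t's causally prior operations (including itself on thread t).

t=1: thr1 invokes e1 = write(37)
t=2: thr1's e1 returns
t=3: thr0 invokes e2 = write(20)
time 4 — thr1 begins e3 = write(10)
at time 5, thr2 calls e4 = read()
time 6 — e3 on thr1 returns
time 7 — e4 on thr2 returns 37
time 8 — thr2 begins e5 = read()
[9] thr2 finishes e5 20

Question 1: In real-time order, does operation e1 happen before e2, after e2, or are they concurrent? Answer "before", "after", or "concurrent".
e1 spans [1,2], e2 spans [3,…)
resp(e1)=2 < inv(e2)=3

before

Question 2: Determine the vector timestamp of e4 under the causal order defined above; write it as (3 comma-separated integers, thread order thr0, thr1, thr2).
e1 (invocation 1): nothing precedes it; thr1's component alone gives (0, 1, 0)
e2 (invocation 3): nothing precedes it; thr0's component alone gives (1, 0, 0)
VC(e4, invoked at 5): max of VC(e1)=(0, 1, 0), then +1 on thread thr2 → (0, 1, 1)
VC(e3, invoked at 4): max of VC(e1)=(0, 1, 0), then +1 on thread thr1 → (0, 2, 0)
VC(e5, invoked at 8): max of VC(e2)=(1, 0, 0), VC(e4)=(0, 1, 1), then +1 on thread thr2 → (1, 1, 2)
target: VC(e4) = (0, 1, 1)

(0, 1, 1)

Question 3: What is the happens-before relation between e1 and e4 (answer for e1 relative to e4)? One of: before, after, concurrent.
e1 spans [1,2], e4 spans [5,7]
resp(e1)=2 < inv(e4)=5

before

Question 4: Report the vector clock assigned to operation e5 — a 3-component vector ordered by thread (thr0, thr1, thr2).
e1, invoked 1, has no incoming edges; only thr1's bump applies → (0, 1, 0)
e2, invoked 3, has no incoming edges; only thr0's bump applies → (1, 0, 0)
merge at e4 (invoked 5): VC(e1)=(0, 1, 0), own-thread bump on thr2 → (0, 1, 1)
merge at e3 (invoked 4): VC(e1)=(0, 1, 0), own-thread bump on thr1 → (0, 2, 0)
merge at e5 (invoked 8): VC(e2)=(1, 0, 0), VC(e4)=(0, 1, 1), own-thread bump on thr2 → (1, 1, 2)
target: VC(e5) = (1, 1, 2)

(1, 1, 2)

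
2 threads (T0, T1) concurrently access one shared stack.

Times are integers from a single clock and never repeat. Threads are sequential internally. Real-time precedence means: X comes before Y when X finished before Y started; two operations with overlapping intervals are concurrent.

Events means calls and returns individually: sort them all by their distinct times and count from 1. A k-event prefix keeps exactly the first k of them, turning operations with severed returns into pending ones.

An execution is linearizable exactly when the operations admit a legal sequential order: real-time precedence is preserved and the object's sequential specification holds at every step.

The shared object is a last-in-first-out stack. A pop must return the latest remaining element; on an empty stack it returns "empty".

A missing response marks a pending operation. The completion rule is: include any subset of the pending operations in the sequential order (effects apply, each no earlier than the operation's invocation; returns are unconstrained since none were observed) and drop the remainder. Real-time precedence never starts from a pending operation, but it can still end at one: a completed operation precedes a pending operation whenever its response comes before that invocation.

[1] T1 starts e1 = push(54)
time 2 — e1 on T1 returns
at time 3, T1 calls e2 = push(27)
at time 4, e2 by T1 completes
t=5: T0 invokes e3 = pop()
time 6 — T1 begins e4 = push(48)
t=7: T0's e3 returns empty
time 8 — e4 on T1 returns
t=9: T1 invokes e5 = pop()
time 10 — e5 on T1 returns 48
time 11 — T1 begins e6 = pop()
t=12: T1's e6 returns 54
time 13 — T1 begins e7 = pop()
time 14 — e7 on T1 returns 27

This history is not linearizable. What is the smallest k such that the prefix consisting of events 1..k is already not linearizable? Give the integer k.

7

events 1..6 are linearizable; a witness order is e1, e2:
after step 1 (e1 push(54)): stack <54>
after step 2 (e2 push(27)): stack <54,27>
with event 7 included (e3 responding at time 7), all real-time-consistent orders fail
no completion choice of the 1 pending operation (e4) rescues it — every subset was tried
e.g. e1, e2, e3 (pending dropped): illegal at step 3, since e3 pop() → empty cannot apply there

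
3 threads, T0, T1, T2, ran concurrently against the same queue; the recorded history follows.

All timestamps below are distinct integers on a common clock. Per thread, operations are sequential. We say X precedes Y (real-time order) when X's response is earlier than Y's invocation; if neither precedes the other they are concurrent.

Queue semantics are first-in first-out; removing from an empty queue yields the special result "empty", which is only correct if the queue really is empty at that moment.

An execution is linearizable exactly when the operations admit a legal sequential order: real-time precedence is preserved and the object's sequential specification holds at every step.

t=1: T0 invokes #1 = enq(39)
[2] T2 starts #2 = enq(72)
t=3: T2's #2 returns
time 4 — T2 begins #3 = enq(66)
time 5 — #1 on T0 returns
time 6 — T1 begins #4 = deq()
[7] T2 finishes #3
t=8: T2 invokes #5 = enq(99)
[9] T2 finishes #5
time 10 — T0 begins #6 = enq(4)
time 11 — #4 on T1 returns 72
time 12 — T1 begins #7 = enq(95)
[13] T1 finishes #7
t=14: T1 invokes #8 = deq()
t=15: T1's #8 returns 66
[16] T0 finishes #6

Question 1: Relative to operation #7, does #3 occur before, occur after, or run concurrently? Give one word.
#3 spans [4,7], #7 spans [12,13]
resp(#3)=7 < inv(#7)=12

before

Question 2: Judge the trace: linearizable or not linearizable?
one valid linearization: #2, #3, #1, #4, #5, #6, #7, #8
step 1: #2 enq(72) — queue <72>
step 2: #3 enq(66) — queue <72,66>
step 3: #1 enq(39) — queue <72,66,39>
step 4: #4 deq() → 72 — queue <66,39>
step 5: #5 enq(99) — queue <66,39,99>
step 6: #6 enq(4) — queue <66,39,99,4>
step 7: #7 enq(95) — queue <66,39,99,4,95>
step 8: #8 deq() → 66 — queue <39,99,4,95>

linearizable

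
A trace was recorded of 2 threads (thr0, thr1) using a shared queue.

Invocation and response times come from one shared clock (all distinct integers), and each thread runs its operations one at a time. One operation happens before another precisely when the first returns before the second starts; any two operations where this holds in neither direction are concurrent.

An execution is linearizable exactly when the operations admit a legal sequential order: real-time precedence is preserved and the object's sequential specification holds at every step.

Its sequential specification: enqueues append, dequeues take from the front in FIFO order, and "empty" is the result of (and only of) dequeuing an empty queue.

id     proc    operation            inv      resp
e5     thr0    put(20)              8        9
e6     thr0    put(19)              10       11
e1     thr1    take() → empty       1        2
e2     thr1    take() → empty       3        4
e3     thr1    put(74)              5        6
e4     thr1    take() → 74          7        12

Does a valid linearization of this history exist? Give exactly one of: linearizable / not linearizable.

a witness: e1, e2, e3, e4, e5, e6
1. e1 take() → empty, leaving queue <>
2. e2 take() → empty, leaving queue <>
3. e3 put(74), leaving queue <74>
4. e4 take() → 74, leaving queue <>
5. e5 put(20), leaving queue <20>
6. e6 put(19), leaving queue <20,19>

linearizable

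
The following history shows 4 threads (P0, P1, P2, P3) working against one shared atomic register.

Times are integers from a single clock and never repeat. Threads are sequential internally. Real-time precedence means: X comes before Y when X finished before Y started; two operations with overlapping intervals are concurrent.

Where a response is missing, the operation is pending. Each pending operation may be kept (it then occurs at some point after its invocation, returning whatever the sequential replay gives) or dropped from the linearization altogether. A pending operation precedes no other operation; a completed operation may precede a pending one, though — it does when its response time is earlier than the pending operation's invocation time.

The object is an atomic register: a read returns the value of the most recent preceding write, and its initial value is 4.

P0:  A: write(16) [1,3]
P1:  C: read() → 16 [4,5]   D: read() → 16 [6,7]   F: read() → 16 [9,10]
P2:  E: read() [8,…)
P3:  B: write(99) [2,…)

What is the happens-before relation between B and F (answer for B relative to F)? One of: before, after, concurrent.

concurrent

B spans [2,…), F spans [9,10]
the intervals overlap in both directions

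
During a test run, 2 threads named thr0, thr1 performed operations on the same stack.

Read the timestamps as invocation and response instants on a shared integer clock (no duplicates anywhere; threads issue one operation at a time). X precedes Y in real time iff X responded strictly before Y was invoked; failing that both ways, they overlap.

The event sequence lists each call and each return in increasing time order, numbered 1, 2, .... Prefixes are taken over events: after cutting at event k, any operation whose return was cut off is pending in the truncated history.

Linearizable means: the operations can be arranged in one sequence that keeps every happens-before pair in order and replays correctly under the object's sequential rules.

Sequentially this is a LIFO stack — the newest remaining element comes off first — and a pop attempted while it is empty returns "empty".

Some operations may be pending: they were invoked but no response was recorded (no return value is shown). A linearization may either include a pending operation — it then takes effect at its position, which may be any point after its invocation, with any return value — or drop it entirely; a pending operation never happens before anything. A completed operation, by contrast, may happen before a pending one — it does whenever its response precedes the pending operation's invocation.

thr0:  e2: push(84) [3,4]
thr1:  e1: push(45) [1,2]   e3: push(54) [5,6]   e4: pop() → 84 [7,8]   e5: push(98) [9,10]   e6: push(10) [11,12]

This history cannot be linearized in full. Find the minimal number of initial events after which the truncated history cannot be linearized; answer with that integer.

events 1..7 are still linearizable — one witness is e1, e2, e3:
step 1: e1 push(45) — stack <45>
step 2: e2 push(84) — stack <45,84>
step 3: e3 push(54) — stack <45,84,54>
adding event 8 (e4 responds at 8) leaves no legal real-time order
sample order e1, e2, e3, e4 stalls at step 4 — e4 pop() → 84 has no legal effect

8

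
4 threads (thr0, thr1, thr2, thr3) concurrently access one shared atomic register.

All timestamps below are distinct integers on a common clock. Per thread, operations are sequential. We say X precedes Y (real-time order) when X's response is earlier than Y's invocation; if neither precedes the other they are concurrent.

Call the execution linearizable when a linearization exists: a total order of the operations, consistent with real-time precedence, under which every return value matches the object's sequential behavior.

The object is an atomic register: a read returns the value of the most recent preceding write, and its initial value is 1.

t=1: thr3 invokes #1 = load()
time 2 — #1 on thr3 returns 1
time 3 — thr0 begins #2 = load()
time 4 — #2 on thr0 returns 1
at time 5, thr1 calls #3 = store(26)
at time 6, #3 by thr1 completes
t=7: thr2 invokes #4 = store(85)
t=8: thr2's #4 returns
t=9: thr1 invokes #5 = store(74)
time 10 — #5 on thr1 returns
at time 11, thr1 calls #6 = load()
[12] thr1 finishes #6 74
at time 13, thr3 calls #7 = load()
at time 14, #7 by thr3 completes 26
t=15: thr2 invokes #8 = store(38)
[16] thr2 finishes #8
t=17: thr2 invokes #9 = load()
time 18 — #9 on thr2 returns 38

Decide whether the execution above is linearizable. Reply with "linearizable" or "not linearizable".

events 1..13 are fine; event 14 — the response of #7 at time 14 — makes the prefix non-linearizable
the sole real-time-consistent order of 7 completed operations fails the atomic register replay
sample order #1, #2, #3, #4, #5, #6, #7 stalls at step 7 — #7 load() → 26 has no legal effect

not linearizable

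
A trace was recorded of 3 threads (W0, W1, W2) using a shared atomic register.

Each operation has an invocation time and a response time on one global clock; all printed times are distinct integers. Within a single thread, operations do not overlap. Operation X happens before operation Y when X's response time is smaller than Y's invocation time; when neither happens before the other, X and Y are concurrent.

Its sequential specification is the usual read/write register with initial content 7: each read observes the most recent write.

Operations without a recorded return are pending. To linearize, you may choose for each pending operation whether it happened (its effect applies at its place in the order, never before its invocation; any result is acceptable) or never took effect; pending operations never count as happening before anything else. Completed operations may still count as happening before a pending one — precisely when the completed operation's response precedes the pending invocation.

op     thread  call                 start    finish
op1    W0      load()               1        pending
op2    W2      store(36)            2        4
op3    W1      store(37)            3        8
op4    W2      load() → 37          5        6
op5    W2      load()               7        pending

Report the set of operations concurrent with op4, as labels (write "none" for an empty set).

op1, op3

op4 spans [5,6]: anything still running between times 5 and 6 counts as concurrent
op1 [1,…): concurrent
op2 [2,4]: before
op3 [3,8]: concurrent
op5 [7,…): after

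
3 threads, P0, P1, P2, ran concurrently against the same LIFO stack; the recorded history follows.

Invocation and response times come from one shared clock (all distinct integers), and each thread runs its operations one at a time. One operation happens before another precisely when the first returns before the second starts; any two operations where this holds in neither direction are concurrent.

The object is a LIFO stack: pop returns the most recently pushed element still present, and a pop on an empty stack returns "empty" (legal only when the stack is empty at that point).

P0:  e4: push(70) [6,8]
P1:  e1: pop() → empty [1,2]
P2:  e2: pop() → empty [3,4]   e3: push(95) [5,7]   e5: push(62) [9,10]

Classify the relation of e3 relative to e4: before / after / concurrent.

concurrent

e3 spans [5,7], e4 spans [6,8]
the intervals overlap in both directions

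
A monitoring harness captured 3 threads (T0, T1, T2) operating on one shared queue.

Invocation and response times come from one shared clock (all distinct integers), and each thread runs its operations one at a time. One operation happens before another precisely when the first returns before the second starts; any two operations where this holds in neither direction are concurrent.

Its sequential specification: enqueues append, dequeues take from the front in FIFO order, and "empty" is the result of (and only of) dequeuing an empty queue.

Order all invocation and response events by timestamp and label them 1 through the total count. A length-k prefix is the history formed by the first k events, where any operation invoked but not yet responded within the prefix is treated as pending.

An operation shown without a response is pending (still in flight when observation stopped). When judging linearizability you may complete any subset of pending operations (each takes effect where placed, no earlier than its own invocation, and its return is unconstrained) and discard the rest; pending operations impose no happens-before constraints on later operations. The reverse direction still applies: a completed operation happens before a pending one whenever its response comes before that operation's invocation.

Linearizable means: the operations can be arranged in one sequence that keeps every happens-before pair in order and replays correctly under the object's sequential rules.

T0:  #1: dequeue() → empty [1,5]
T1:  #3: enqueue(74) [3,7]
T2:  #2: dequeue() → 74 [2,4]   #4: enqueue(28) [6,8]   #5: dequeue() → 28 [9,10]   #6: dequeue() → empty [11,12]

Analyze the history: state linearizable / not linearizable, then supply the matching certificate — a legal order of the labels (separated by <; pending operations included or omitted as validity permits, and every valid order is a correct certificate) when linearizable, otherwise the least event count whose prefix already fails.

linearizable — witness: #1 < #3 < #2 < #4 < #5 < #6

step 1: #1 dequeue() → empty — queue <>
step 2: #3 enqueue(74) — queue <74>
step 3: #2 dequeue() → 74 — queue <>
step 4: #4 enqueue(28) — queue <28>
step 5: #5 dequeue() → 28 — queue <>
step 6: #6 dequeue() → empty — queue <>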